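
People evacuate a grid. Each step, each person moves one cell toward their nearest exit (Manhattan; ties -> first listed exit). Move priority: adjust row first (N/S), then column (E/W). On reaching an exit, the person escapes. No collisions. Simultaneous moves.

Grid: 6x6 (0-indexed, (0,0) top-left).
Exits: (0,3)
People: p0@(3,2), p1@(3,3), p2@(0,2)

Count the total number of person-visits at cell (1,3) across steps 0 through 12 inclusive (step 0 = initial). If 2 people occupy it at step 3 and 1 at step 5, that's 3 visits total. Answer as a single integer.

Step 0: p0@(3,2) p1@(3,3) p2@(0,2) -> at (1,3): 0 [-], cum=0
Step 1: p0@(2,2) p1@(2,3) p2@ESC -> at (1,3): 0 [-], cum=0
Step 2: p0@(1,2) p1@(1,3) p2@ESC -> at (1,3): 1 [p1], cum=1
Step 3: p0@(0,2) p1@ESC p2@ESC -> at (1,3): 0 [-], cum=1
Step 4: p0@ESC p1@ESC p2@ESC -> at (1,3): 0 [-], cum=1
Total visits = 1

Answer: 1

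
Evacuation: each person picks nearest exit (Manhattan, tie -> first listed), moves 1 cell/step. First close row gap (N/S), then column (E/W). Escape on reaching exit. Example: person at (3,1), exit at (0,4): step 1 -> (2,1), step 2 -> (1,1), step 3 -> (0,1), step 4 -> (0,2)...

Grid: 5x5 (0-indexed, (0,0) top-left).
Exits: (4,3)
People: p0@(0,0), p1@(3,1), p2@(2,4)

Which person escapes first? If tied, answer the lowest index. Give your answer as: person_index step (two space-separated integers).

Step 1: p0:(0,0)->(1,0) | p1:(3,1)->(4,1) | p2:(2,4)->(3,4)
Step 2: p0:(1,0)->(2,0) | p1:(4,1)->(4,2) | p2:(3,4)->(4,4)
Step 3: p0:(2,0)->(3,0) | p1:(4,2)->(4,3)->EXIT | p2:(4,4)->(4,3)->EXIT
Step 4: p0:(3,0)->(4,0) | p1:escaped | p2:escaped
Step 5: p0:(4,0)->(4,1) | p1:escaped | p2:escaped
Step 6: p0:(4,1)->(4,2) | p1:escaped | p2:escaped
Step 7: p0:(4,2)->(4,3)->EXIT | p1:escaped | p2:escaped
Exit steps: [7, 3, 3]
First to escape: p1 at step 3

Answer: 1 3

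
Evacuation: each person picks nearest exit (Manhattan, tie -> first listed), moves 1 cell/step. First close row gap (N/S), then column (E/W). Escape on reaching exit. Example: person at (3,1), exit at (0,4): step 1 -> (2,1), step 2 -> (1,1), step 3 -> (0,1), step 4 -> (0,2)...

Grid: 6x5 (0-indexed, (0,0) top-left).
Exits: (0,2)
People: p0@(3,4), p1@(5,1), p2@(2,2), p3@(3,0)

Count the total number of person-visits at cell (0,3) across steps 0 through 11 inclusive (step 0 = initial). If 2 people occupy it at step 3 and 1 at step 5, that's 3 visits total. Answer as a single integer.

Step 0: p0@(3,4) p1@(5,1) p2@(2,2) p3@(3,0) -> at (0,3): 0 [-], cum=0
Step 1: p0@(2,4) p1@(4,1) p2@(1,2) p3@(2,0) -> at (0,3): 0 [-], cum=0
Step 2: p0@(1,4) p1@(3,1) p2@ESC p3@(1,0) -> at (0,3): 0 [-], cum=0
Step 3: p0@(0,4) p1@(2,1) p2@ESC p3@(0,0) -> at (0,3): 0 [-], cum=0
Step 4: p0@(0,3) p1@(1,1) p2@ESC p3@(0,1) -> at (0,3): 1 [p0], cum=1
Step 5: p0@ESC p1@(0,1) p2@ESC p3@ESC -> at (0,3): 0 [-], cum=1
Step 6: p0@ESC p1@ESC p2@ESC p3@ESC -> at (0,3): 0 [-], cum=1
Total visits = 1

Answer: 1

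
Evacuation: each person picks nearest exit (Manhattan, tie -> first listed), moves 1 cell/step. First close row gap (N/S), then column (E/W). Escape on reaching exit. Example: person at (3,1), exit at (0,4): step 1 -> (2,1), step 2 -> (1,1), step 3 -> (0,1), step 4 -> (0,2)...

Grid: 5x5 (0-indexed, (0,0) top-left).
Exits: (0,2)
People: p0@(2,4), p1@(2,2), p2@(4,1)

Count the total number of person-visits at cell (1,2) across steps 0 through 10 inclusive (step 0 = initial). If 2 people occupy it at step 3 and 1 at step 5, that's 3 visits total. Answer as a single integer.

Answer: 1

Derivation:
Step 0: p0@(2,4) p1@(2,2) p2@(4,1) -> at (1,2): 0 [-], cum=0
Step 1: p0@(1,4) p1@(1,2) p2@(3,1) -> at (1,2): 1 [p1], cum=1
Step 2: p0@(0,4) p1@ESC p2@(2,1) -> at (1,2): 0 [-], cum=1
Step 3: p0@(0,3) p1@ESC p2@(1,1) -> at (1,2): 0 [-], cum=1
Step 4: p0@ESC p1@ESC p2@(0,1) -> at (1,2): 0 [-], cum=1
Step 5: p0@ESC p1@ESC p2@ESC -> at (1,2): 0 [-], cum=1
Total visits = 1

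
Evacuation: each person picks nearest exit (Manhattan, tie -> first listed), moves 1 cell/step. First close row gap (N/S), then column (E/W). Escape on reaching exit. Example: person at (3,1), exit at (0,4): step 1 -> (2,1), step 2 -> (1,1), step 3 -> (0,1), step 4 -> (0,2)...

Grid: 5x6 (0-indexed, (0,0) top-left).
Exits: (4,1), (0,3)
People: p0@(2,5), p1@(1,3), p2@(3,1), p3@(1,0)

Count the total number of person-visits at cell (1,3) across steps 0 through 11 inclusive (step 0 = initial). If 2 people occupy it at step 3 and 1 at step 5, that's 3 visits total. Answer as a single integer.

Answer: 1

Derivation:
Step 0: p0@(2,5) p1@(1,3) p2@(3,1) p3@(1,0) -> at (1,3): 1 [p1], cum=1
Step 1: p0@(1,5) p1@ESC p2@ESC p3@(2,0) -> at (1,3): 0 [-], cum=1
Step 2: p0@(0,5) p1@ESC p2@ESC p3@(3,0) -> at (1,3): 0 [-], cum=1
Step 3: p0@(0,4) p1@ESC p2@ESC p3@(4,0) -> at (1,3): 0 [-], cum=1
Step 4: p0@ESC p1@ESC p2@ESC p3@ESC -> at (1,3): 0 [-], cum=1
Total visits = 1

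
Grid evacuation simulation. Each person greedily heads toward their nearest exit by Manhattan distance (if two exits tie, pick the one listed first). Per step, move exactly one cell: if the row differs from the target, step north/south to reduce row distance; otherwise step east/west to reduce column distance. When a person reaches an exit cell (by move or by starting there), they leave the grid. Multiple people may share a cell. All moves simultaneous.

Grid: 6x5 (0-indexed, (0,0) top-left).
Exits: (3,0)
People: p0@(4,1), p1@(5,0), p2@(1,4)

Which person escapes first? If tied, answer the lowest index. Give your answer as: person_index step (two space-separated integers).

Answer: 0 2

Derivation:
Step 1: p0:(4,1)->(3,1) | p1:(5,0)->(4,0) | p2:(1,4)->(2,4)
Step 2: p0:(3,1)->(3,0)->EXIT | p1:(4,0)->(3,0)->EXIT | p2:(2,4)->(3,4)
Step 3: p0:escaped | p1:escaped | p2:(3,4)->(3,3)
Step 4: p0:escaped | p1:escaped | p2:(3,3)->(3,2)
Step 5: p0:escaped | p1:escaped | p2:(3,2)->(3,1)
Step 6: p0:escaped | p1:escaped | p2:(3,1)->(3,0)->EXIT
Exit steps: [2, 2, 6]
First to escape: p0 at step 2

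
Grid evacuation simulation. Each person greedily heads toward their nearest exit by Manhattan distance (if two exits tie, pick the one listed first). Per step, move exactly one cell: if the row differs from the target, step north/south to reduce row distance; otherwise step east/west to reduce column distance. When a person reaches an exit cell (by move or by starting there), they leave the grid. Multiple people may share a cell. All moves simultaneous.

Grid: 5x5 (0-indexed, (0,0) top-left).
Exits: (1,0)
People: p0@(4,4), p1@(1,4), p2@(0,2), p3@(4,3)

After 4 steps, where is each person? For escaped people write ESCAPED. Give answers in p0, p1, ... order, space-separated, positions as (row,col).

Step 1: p0:(4,4)->(3,4) | p1:(1,4)->(1,3) | p2:(0,2)->(1,2) | p3:(4,3)->(3,3)
Step 2: p0:(3,4)->(2,4) | p1:(1,3)->(1,2) | p2:(1,2)->(1,1) | p3:(3,3)->(2,3)
Step 3: p0:(2,4)->(1,4) | p1:(1,2)->(1,1) | p2:(1,1)->(1,0)->EXIT | p3:(2,3)->(1,3)
Step 4: p0:(1,4)->(1,3) | p1:(1,1)->(1,0)->EXIT | p2:escaped | p3:(1,3)->(1,2)

(1,3) ESCAPED ESCAPED (1,2)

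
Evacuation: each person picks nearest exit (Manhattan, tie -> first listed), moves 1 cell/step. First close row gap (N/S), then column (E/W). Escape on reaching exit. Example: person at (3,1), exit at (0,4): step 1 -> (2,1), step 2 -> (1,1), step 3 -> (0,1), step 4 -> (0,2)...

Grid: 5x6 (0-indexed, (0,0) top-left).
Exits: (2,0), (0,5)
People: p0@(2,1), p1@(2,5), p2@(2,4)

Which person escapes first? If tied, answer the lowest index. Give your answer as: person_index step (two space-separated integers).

Step 1: p0:(2,1)->(2,0)->EXIT | p1:(2,5)->(1,5) | p2:(2,4)->(1,4)
Step 2: p0:escaped | p1:(1,5)->(0,5)->EXIT | p2:(1,4)->(0,4)
Step 3: p0:escaped | p1:escaped | p2:(0,4)->(0,5)->EXIT
Exit steps: [1, 2, 3]
First to escape: p0 at step 1

Answer: 0 1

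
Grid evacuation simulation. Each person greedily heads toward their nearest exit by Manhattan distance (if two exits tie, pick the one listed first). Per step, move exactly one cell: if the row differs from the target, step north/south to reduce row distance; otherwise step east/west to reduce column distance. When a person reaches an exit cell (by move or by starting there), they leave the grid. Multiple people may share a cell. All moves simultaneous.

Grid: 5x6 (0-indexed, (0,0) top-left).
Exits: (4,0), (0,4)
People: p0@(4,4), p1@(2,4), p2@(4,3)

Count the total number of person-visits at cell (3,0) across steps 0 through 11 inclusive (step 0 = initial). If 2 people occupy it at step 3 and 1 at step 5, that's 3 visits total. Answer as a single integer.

Step 0: p0@(4,4) p1@(2,4) p2@(4,3) -> at (3,0): 0 [-], cum=0
Step 1: p0@(4,3) p1@(1,4) p2@(4,2) -> at (3,0): 0 [-], cum=0
Step 2: p0@(4,2) p1@ESC p2@(4,1) -> at (3,0): 0 [-], cum=0
Step 3: p0@(4,1) p1@ESC p2@ESC -> at (3,0): 0 [-], cum=0
Step 4: p0@ESC p1@ESC p2@ESC -> at (3,0): 0 [-], cum=0
Total visits = 0

Answer: 0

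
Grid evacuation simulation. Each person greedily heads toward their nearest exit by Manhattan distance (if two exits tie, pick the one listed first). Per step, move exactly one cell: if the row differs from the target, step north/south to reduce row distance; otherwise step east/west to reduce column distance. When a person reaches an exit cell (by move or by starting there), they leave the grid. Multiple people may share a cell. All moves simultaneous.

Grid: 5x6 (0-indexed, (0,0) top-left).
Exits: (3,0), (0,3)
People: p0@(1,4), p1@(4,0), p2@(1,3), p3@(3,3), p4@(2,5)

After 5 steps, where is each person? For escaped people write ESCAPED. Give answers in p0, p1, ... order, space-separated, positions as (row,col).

Step 1: p0:(1,4)->(0,4) | p1:(4,0)->(3,0)->EXIT | p2:(1,3)->(0,3)->EXIT | p3:(3,3)->(3,2) | p4:(2,5)->(1,5)
Step 2: p0:(0,4)->(0,3)->EXIT | p1:escaped | p2:escaped | p3:(3,2)->(3,1) | p4:(1,5)->(0,5)
Step 3: p0:escaped | p1:escaped | p2:escaped | p3:(3,1)->(3,0)->EXIT | p4:(0,5)->(0,4)
Step 4: p0:escaped | p1:escaped | p2:escaped | p3:escaped | p4:(0,4)->(0,3)->EXIT

ESCAPED ESCAPED ESCAPED ESCAPED ESCAPED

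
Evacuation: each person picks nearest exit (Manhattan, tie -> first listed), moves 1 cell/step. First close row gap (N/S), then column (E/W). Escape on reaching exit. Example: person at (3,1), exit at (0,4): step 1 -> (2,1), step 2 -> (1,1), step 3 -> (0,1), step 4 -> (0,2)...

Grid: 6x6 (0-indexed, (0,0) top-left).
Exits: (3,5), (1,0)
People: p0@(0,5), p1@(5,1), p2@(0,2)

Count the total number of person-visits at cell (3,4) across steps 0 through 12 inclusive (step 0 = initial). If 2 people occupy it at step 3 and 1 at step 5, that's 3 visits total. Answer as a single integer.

Step 0: p0@(0,5) p1@(5,1) p2@(0,2) -> at (3,4): 0 [-], cum=0
Step 1: p0@(1,5) p1@(4,1) p2@(1,2) -> at (3,4): 0 [-], cum=0
Step 2: p0@(2,5) p1@(3,1) p2@(1,1) -> at (3,4): 0 [-], cum=0
Step 3: p0@ESC p1@(2,1) p2@ESC -> at (3,4): 0 [-], cum=0
Step 4: p0@ESC p1@(1,1) p2@ESC -> at (3,4): 0 [-], cum=0
Step 5: p0@ESC p1@ESC p2@ESC -> at (3,4): 0 [-], cum=0
Total visits = 0

Answer: 0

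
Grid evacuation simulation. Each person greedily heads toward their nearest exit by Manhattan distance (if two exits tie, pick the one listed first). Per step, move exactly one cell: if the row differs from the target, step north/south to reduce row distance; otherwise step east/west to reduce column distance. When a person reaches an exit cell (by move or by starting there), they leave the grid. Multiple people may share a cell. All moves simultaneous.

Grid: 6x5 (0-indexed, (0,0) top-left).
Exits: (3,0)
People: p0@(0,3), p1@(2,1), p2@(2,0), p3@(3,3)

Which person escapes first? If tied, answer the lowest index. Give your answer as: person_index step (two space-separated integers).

Answer: 2 1

Derivation:
Step 1: p0:(0,3)->(1,3) | p1:(2,1)->(3,1) | p2:(2,0)->(3,0)->EXIT | p3:(3,3)->(3,2)
Step 2: p0:(1,3)->(2,3) | p1:(3,1)->(3,0)->EXIT | p2:escaped | p3:(3,2)->(3,1)
Step 3: p0:(2,3)->(3,3) | p1:escaped | p2:escaped | p3:(3,1)->(3,0)->EXIT
Step 4: p0:(3,3)->(3,2) | p1:escaped | p2:escaped | p3:escaped
Step 5: p0:(3,2)->(3,1) | p1:escaped | p2:escaped | p3:escaped
Step 6: p0:(3,1)->(3,0)->EXIT | p1:escaped | p2:escaped | p3:escaped
Exit steps: [6, 2, 1, 3]
First to escape: p2 at step 1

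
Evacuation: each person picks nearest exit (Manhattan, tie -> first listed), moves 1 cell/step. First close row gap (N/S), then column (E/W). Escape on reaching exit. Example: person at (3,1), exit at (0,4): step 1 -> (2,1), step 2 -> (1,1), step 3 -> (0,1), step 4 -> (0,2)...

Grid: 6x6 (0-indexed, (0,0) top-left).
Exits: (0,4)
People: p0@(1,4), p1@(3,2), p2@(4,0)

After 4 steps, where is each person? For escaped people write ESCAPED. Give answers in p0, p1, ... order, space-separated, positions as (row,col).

Step 1: p0:(1,4)->(0,4)->EXIT | p1:(3,2)->(2,2) | p2:(4,0)->(3,0)
Step 2: p0:escaped | p1:(2,2)->(1,2) | p2:(3,0)->(2,0)
Step 3: p0:escaped | p1:(1,2)->(0,2) | p2:(2,0)->(1,0)
Step 4: p0:escaped | p1:(0,2)->(0,3) | p2:(1,0)->(0,0)

ESCAPED (0,3) (0,0)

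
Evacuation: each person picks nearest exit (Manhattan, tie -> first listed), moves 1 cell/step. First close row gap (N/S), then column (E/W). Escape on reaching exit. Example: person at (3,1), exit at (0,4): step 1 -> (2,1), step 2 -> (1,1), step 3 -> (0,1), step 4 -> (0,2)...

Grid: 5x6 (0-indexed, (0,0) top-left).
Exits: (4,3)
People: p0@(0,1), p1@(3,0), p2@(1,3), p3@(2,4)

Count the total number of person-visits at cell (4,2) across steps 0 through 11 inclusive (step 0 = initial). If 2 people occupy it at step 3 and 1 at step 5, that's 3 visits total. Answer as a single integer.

Step 0: p0@(0,1) p1@(3,0) p2@(1,3) p3@(2,4) -> at (4,2): 0 [-], cum=0
Step 1: p0@(1,1) p1@(4,0) p2@(2,3) p3@(3,4) -> at (4,2): 0 [-], cum=0
Step 2: p0@(2,1) p1@(4,1) p2@(3,3) p3@(4,4) -> at (4,2): 0 [-], cum=0
Step 3: p0@(3,1) p1@(4,2) p2@ESC p3@ESC -> at (4,2): 1 [p1], cum=1
Step 4: p0@(4,1) p1@ESC p2@ESC p3@ESC -> at (4,2): 0 [-], cum=1
Step 5: p0@(4,2) p1@ESC p2@ESC p3@ESC -> at (4,2): 1 [p0], cum=2
Step 6: p0@ESC p1@ESC p2@ESC p3@ESC -> at (4,2): 0 [-], cum=2
Total visits = 2

Answer: 2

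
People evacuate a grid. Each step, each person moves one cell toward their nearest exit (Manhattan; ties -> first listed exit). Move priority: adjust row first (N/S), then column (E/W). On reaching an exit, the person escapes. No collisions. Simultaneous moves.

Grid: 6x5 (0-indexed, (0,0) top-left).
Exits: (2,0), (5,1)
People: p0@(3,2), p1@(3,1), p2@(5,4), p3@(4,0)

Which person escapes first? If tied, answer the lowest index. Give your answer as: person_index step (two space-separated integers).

Answer: 1 2

Derivation:
Step 1: p0:(3,2)->(2,2) | p1:(3,1)->(2,1) | p2:(5,4)->(5,3) | p3:(4,0)->(3,0)
Step 2: p0:(2,2)->(2,1) | p1:(2,1)->(2,0)->EXIT | p2:(5,3)->(5,2) | p3:(3,0)->(2,0)->EXIT
Step 3: p0:(2,1)->(2,0)->EXIT | p1:escaped | p2:(5,2)->(5,1)->EXIT | p3:escaped
Exit steps: [3, 2, 3, 2]
First to escape: p1 at step 2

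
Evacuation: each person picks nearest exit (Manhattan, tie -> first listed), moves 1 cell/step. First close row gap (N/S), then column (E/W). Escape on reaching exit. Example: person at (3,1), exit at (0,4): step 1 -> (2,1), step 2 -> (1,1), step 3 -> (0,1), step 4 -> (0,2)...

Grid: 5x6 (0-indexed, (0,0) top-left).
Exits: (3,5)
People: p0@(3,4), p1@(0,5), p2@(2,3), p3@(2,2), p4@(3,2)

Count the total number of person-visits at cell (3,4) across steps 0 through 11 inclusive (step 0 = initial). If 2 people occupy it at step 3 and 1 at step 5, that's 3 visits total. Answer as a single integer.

Answer: 4

Derivation:
Step 0: p0@(3,4) p1@(0,5) p2@(2,3) p3@(2,2) p4@(3,2) -> at (3,4): 1 [p0], cum=1
Step 1: p0@ESC p1@(1,5) p2@(3,3) p3@(3,2) p4@(3,3) -> at (3,4): 0 [-], cum=1
Step 2: p0@ESC p1@(2,5) p2@(3,4) p3@(3,3) p4@(3,4) -> at (3,4): 2 [p2,p4], cum=3
Step 3: p0@ESC p1@ESC p2@ESC p3@(3,4) p4@ESC -> at (3,4): 1 [p3], cum=4
Step 4: p0@ESC p1@ESC p2@ESC p3@ESC p4@ESC -> at (3,4): 0 [-], cum=4
Total visits = 4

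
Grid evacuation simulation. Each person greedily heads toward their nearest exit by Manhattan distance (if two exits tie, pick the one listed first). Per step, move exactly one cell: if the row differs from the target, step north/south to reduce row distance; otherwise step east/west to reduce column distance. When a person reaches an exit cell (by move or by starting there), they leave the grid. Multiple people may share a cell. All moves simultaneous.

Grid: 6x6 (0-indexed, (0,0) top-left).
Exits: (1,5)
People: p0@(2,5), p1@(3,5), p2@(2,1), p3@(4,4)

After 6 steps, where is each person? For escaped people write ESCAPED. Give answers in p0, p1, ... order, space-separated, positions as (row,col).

Step 1: p0:(2,5)->(1,5)->EXIT | p1:(3,5)->(2,5) | p2:(2,1)->(1,1) | p3:(4,4)->(3,4)
Step 2: p0:escaped | p1:(2,5)->(1,5)->EXIT | p2:(1,1)->(1,2) | p3:(3,4)->(2,4)
Step 3: p0:escaped | p1:escaped | p2:(1,2)->(1,3) | p3:(2,4)->(1,4)
Step 4: p0:escaped | p1:escaped | p2:(1,3)->(1,4) | p3:(1,4)->(1,5)->EXIT
Step 5: p0:escaped | p1:escaped | p2:(1,4)->(1,5)->EXIT | p3:escaped

ESCAPED ESCAPED ESCAPED ESCAPED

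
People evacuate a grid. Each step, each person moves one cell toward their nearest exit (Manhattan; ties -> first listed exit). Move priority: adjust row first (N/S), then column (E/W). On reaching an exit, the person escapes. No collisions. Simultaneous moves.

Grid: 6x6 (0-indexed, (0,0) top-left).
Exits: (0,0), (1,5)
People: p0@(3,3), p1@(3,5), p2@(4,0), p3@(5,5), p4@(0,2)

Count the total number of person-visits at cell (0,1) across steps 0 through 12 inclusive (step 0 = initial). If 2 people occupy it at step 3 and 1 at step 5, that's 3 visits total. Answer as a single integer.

Step 0: p0@(3,3) p1@(3,5) p2@(4,0) p3@(5,5) p4@(0,2) -> at (0,1): 0 [-], cum=0
Step 1: p0@(2,3) p1@(2,5) p2@(3,0) p3@(4,5) p4@(0,1) -> at (0,1): 1 [p4], cum=1
Step 2: p0@(1,3) p1@ESC p2@(2,0) p3@(3,5) p4@ESC -> at (0,1): 0 [-], cum=1
Step 3: p0@(1,4) p1@ESC p2@(1,0) p3@(2,5) p4@ESC -> at (0,1): 0 [-], cum=1
Step 4: p0@ESC p1@ESC p2@ESC p3@ESC p4@ESC -> at (0,1): 0 [-], cum=1
Total visits = 1

Answer: 1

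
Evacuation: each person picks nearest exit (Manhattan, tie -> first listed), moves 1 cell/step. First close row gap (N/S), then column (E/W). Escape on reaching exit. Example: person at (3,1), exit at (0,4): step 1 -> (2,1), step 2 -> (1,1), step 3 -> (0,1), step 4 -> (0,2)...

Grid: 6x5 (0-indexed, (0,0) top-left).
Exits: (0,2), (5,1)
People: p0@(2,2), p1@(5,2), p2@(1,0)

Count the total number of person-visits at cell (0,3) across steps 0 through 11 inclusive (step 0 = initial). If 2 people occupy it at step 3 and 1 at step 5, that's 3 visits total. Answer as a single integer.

Answer: 0

Derivation:
Step 0: p0@(2,2) p1@(5,2) p2@(1,0) -> at (0,3): 0 [-], cum=0
Step 1: p0@(1,2) p1@ESC p2@(0,0) -> at (0,3): 0 [-], cum=0
Step 2: p0@ESC p1@ESC p2@(0,1) -> at (0,3): 0 [-], cum=0
Step 3: p0@ESC p1@ESC p2@ESC -> at (0,3): 0 [-], cum=0
Total visits = 0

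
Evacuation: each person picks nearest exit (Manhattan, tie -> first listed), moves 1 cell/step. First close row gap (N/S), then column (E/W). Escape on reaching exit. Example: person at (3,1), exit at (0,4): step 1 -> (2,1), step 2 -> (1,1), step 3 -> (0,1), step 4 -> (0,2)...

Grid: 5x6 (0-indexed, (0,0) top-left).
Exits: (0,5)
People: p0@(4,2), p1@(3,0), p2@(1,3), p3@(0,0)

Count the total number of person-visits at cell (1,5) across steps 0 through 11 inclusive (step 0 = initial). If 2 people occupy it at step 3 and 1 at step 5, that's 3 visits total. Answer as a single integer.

Answer: 0

Derivation:
Step 0: p0@(4,2) p1@(3,0) p2@(1,3) p3@(0,0) -> at (1,5): 0 [-], cum=0
Step 1: p0@(3,2) p1@(2,0) p2@(0,3) p3@(0,1) -> at (1,5): 0 [-], cum=0
Step 2: p0@(2,2) p1@(1,0) p2@(0,4) p3@(0,2) -> at (1,5): 0 [-], cum=0
Step 3: p0@(1,2) p1@(0,0) p2@ESC p3@(0,3) -> at (1,5): 0 [-], cum=0
Step 4: p0@(0,2) p1@(0,1) p2@ESC p3@(0,4) -> at (1,5): 0 [-], cum=0
Step 5: p0@(0,3) p1@(0,2) p2@ESC p3@ESC -> at (1,5): 0 [-], cum=0
Step 6: p0@(0,4) p1@(0,3) p2@ESC p3@ESC -> at (1,5): 0 [-], cum=0
Step 7: p0@ESC p1@(0,4) p2@ESC p3@ESC -> at (1,5): 0 [-], cum=0
Step 8: p0@ESC p1@ESC p2@ESC p3@ESC -> at (1,5): 0 [-], cum=0
Total visits = 0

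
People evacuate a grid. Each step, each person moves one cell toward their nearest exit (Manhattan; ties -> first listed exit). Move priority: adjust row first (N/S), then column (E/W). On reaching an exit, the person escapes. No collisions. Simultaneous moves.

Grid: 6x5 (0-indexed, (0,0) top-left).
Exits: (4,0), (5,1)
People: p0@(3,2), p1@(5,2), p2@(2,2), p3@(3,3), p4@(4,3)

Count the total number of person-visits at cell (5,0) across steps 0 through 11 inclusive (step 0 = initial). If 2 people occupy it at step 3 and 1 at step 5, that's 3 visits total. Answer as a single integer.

Answer: 0

Derivation:
Step 0: p0@(3,2) p1@(5,2) p2@(2,2) p3@(3,3) p4@(4,3) -> at (5,0): 0 [-], cum=0
Step 1: p0@(4,2) p1@ESC p2@(3,2) p3@(4,3) p4@(4,2) -> at (5,0): 0 [-], cum=0
Step 2: p0@(4,1) p1@ESC p2@(4,2) p3@(4,2) p4@(4,1) -> at (5,0): 0 [-], cum=0
Step 3: p0@ESC p1@ESC p2@(4,1) p3@(4,1) p4@ESC -> at (5,0): 0 [-], cum=0
Step 4: p0@ESC p1@ESC p2@ESC p3@ESC p4@ESC -> at (5,0): 0 [-], cum=0
Total visits = 0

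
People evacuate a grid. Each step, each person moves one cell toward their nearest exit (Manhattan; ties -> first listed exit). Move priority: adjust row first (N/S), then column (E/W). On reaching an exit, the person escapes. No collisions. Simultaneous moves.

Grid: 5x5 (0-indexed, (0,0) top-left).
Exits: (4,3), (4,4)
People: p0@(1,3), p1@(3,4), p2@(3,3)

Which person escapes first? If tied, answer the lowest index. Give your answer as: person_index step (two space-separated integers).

Answer: 1 1

Derivation:
Step 1: p0:(1,3)->(2,3) | p1:(3,4)->(4,4)->EXIT | p2:(3,3)->(4,3)->EXIT
Step 2: p0:(2,3)->(3,3) | p1:escaped | p2:escaped
Step 3: p0:(3,3)->(4,3)->EXIT | p1:escaped | p2:escaped
Exit steps: [3, 1, 1]
First to escape: p1 at step 1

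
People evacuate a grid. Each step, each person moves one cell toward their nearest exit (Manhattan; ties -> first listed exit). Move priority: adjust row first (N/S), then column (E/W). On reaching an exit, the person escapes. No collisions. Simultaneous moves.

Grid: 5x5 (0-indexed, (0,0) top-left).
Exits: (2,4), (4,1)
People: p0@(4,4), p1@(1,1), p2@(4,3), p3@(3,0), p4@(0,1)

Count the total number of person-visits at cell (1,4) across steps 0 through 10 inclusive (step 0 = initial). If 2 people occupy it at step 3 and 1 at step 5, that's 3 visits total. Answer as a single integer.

Answer: 0

Derivation:
Step 0: p0@(4,4) p1@(1,1) p2@(4,3) p3@(3,0) p4@(0,1) -> at (1,4): 0 [-], cum=0
Step 1: p0@(3,4) p1@(2,1) p2@(4,2) p3@(4,0) p4@(1,1) -> at (1,4): 0 [-], cum=0
Step 2: p0@ESC p1@(3,1) p2@ESC p3@ESC p4@(2,1) -> at (1,4): 0 [-], cum=0
Step 3: p0@ESC p1@ESC p2@ESC p3@ESC p4@(3,1) -> at (1,4): 0 [-], cum=0
Step 4: p0@ESC p1@ESC p2@ESC p3@ESC p4@ESC -> at (1,4): 0 [-], cum=0
Total visits = 0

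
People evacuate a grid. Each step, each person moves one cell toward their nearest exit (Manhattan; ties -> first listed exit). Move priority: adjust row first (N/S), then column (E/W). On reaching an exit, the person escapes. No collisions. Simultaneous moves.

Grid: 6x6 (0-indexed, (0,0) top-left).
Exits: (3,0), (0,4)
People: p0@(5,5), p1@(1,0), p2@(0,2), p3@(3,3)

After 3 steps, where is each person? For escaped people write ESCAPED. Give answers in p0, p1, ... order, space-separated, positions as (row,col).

Step 1: p0:(5,5)->(4,5) | p1:(1,0)->(2,0) | p2:(0,2)->(0,3) | p3:(3,3)->(3,2)
Step 2: p0:(4,5)->(3,5) | p1:(2,0)->(3,0)->EXIT | p2:(0,3)->(0,4)->EXIT | p3:(3,2)->(3,1)
Step 3: p0:(3,5)->(2,5) | p1:escaped | p2:escaped | p3:(3,1)->(3,0)->EXIT

(2,5) ESCAPED ESCAPED ESCAPED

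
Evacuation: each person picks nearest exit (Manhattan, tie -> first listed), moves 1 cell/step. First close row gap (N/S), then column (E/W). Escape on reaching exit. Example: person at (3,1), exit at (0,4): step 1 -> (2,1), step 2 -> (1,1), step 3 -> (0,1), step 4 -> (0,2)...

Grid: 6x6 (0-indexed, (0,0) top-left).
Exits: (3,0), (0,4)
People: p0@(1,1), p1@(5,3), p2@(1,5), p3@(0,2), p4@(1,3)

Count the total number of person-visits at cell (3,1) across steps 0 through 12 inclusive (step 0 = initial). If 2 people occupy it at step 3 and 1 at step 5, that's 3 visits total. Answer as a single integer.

Answer: 2

Derivation:
Step 0: p0@(1,1) p1@(5,3) p2@(1,5) p3@(0,2) p4@(1,3) -> at (3,1): 0 [-], cum=0
Step 1: p0@(2,1) p1@(4,3) p2@(0,5) p3@(0,3) p4@(0,3) -> at (3,1): 0 [-], cum=0
Step 2: p0@(3,1) p1@(3,3) p2@ESC p3@ESC p4@ESC -> at (3,1): 1 [p0], cum=1
Step 3: p0@ESC p1@(3,2) p2@ESC p3@ESC p4@ESC -> at (3,1): 0 [-], cum=1
Step 4: p0@ESC p1@(3,1) p2@ESC p3@ESC p4@ESC -> at (3,1): 1 [p1], cum=2
Step 5: p0@ESC p1@ESC p2@ESC p3@ESC p4@ESC -> at (3,1): 0 [-], cum=2
Total visits = 2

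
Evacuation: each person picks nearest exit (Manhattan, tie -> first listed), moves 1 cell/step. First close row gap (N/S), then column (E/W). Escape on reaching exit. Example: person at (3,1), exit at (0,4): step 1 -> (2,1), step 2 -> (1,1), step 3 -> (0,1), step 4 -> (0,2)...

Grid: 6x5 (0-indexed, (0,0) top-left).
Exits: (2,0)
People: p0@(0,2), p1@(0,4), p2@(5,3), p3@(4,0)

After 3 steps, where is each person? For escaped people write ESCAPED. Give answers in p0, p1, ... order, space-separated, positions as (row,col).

Step 1: p0:(0,2)->(1,2) | p1:(0,4)->(1,4) | p2:(5,3)->(4,3) | p3:(4,0)->(3,0)
Step 2: p0:(1,2)->(2,2) | p1:(1,4)->(2,4) | p2:(4,3)->(3,3) | p3:(3,0)->(2,0)->EXIT
Step 3: p0:(2,2)->(2,1) | p1:(2,4)->(2,3) | p2:(3,3)->(2,3) | p3:escaped

(2,1) (2,3) (2,3) ESCAPED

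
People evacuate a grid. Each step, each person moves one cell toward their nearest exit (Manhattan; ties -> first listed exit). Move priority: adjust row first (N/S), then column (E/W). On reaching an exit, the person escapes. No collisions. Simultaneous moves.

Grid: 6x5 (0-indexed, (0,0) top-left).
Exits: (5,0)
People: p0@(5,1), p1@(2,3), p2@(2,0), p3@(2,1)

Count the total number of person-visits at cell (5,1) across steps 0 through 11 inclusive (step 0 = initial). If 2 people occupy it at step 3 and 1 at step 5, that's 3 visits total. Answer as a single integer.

Answer: 3

Derivation:
Step 0: p0@(5,1) p1@(2,3) p2@(2,0) p3@(2,1) -> at (5,1): 1 [p0], cum=1
Step 1: p0@ESC p1@(3,3) p2@(3,0) p3@(3,1) -> at (5,1): 0 [-], cum=1
Step 2: p0@ESC p1@(4,3) p2@(4,0) p3@(4,1) -> at (5,1): 0 [-], cum=1
Step 3: p0@ESC p1@(5,3) p2@ESC p3@(5,1) -> at (5,1): 1 [p3], cum=2
Step 4: p0@ESC p1@(5,2) p2@ESC p3@ESC -> at (5,1): 0 [-], cum=2
Step 5: p0@ESC p1@(5,1) p2@ESC p3@ESC -> at (5,1): 1 [p1], cum=3
Step 6: p0@ESC p1@ESC p2@ESC p3@ESC -> at (5,1): 0 [-], cum=3
Total visits = 3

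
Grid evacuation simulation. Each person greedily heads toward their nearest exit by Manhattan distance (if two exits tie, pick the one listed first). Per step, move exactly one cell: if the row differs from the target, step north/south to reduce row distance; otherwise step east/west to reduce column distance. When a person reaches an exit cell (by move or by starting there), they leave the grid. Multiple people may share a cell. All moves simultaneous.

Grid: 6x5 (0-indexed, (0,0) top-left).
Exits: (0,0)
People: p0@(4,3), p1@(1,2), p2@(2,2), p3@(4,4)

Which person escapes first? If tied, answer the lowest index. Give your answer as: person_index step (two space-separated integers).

Step 1: p0:(4,3)->(3,3) | p1:(1,2)->(0,2) | p2:(2,2)->(1,2) | p3:(4,4)->(3,4)
Step 2: p0:(3,3)->(2,3) | p1:(0,2)->(0,1) | p2:(1,2)->(0,2) | p3:(3,4)->(2,4)
Step 3: p0:(2,3)->(1,3) | p1:(0,1)->(0,0)->EXIT | p2:(0,2)->(0,1) | p3:(2,4)->(1,4)
Step 4: p0:(1,3)->(0,3) | p1:escaped | p2:(0,1)->(0,0)->EXIT | p3:(1,4)->(0,4)
Step 5: p0:(0,3)->(0,2) | p1:escaped | p2:escaped | p3:(0,4)->(0,3)
Step 6: p0:(0,2)->(0,1) | p1:escaped | p2:escaped | p3:(0,3)->(0,2)
Step 7: p0:(0,1)->(0,0)->EXIT | p1:escaped | p2:escaped | p3:(0,2)->(0,1)
Step 8: p0:escaped | p1:escaped | p2:escaped | p3:(0,1)->(0,0)->EXIT
Exit steps: [7, 3, 4, 8]
First to escape: p1 at step 3

Answer: 1 3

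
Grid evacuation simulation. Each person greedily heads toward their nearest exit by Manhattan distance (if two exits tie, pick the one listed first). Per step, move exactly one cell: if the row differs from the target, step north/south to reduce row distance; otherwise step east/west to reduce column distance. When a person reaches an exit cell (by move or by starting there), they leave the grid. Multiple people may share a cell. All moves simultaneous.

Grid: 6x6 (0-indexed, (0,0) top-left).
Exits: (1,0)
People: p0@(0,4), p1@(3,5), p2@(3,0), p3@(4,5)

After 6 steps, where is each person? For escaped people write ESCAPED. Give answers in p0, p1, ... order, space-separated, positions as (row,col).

Step 1: p0:(0,4)->(1,4) | p1:(3,5)->(2,5) | p2:(3,0)->(2,0) | p3:(4,5)->(3,5)
Step 2: p0:(1,4)->(1,3) | p1:(2,5)->(1,5) | p2:(2,0)->(1,0)->EXIT | p3:(3,5)->(2,5)
Step 3: p0:(1,3)->(1,2) | p1:(1,5)->(1,4) | p2:escaped | p3:(2,5)->(1,5)
Step 4: p0:(1,2)->(1,1) | p1:(1,4)->(1,3) | p2:escaped | p3:(1,5)->(1,4)
Step 5: p0:(1,1)->(1,0)->EXIT | p1:(1,3)->(1,2) | p2:escaped | p3:(1,4)->(1,3)
Step 6: p0:escaped | p1:(1,2)->(1,1) | p2:escaped | p3:(1,3)->(1,2)

ESCAPED (1,1) ESCAPED (1,2)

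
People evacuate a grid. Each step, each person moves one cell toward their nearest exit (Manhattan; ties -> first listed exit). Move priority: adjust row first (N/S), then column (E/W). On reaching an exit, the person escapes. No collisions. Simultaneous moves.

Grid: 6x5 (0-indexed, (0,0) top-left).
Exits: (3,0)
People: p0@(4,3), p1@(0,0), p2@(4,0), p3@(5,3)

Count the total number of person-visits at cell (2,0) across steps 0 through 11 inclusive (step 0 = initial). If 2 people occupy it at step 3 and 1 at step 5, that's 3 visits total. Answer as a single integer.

Answer: 1

Derivation:
Step 0: p0@(4,3) p1@(0,0) p2@(4,0) p3@(5,3) -> at (2,0): 0 [-], cum=0
Step 1: p0@(3,3) p1@(1,0) p2@ESC p3@(4,3) -> at (2,0): 0 [-], cum=0
Step 2: p0@(3,2) p1@(2,0) p2@ESC p3@(3,3) -> at (2,0): 1 [p1], cum=1
Step 3: p0@(3,1) p1@ESC p2@ESC p3@(3,2) -> at (2,0): 0 [-], cum=1
Step 4: p0@ESC p1@ESC p2@ESC p3@(3,1) -> at (2,0): 0 [-], cum=1
Step 5: p0@ESC p1@ESC p2@ESC p3@ESC -> at (2,0): 0 [-], cum=1
Total visits = 1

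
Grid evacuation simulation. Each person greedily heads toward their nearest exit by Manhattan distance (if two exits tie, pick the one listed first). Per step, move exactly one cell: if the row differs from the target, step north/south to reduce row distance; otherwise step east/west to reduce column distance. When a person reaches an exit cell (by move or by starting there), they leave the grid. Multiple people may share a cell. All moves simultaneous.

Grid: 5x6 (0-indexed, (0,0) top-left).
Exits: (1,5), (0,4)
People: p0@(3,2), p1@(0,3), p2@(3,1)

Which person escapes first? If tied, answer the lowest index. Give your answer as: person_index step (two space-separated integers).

Answer: 1 1

Derivation:
Step 1: p0:(3,2)->(2,2) | p1:(0,3)->(0,4)->EXIT | p2:(3,1)->(2,1)
Step 2: p0:(2,2)->(1,2) | p1:escaped | p2:(2,1)->(1,1)
Step 3: p0:(1,2)->(1,3) | p1:escaped | p2:(1,1)->(1,2)
Step 4: p0:(1,3)->(1,4) | p1:escaped | p2:(1,2)->(1,3)
Step 5: p0:(1,4)->(1,5)->EXIT | p1:escaped | p2:(1,3)->(1,4)
Step 6: p0:escaped | p1:escaped | p2:(1,4)->(1,5)->EXIT
Exit steps: [5, 1, 6]
First to escape: p1 at step 1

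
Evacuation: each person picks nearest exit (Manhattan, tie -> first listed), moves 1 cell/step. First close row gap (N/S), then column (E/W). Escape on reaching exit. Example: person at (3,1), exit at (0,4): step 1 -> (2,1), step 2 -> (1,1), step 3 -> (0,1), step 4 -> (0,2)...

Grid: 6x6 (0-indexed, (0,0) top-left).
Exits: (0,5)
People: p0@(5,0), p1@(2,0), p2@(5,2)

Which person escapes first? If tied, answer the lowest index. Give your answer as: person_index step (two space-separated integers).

Step 1: p0:(5,0)->(4,0) | p1:(2,0)->(1,0) | p2:(5,2)->(4,2)
Step 2: p0:(4,0)->(3,0) | p1:(1,0)->(0,0) | p2:(4,2)->(3,2)
Step 3: p0:(3,0)->(2,0) | p1:(0,0)->(0,1) | p2:(3,2)->(2,2)
Step 4: p0:(2,0)->(1,0) | p1:(0,1)->(0,2) | p2:(2,2)->(1,2)
Step 5: p0:(1,0)->(0,0) | p1:(0,2)->(0,3) | p2:(1,2)->(0,2)
Step 6: p0:(0,0)->(0,1) | p1:(0,3)->(0,4) | p2:(0,2)->(0,3)
Step 7: p0:(0,1)->(0,2) | p1:(0,4)->(0,5)->EXIT | p2:(0,3)->(0,4)
Step 8: p0:(0,2)->(0,3) | p1:escaped | p2:(0,4)->(0,5)->EXIT
Step 9: p0:(0,3)->(0,4) | p1:escaped | p2:escaped
Step 10: p0:(0,4)->(0,5)->EXIT | p1:escaped | p2:escaped
Exit steps: [10, 7, 8]
First to escape: p1 at step 7

Answer: 1 7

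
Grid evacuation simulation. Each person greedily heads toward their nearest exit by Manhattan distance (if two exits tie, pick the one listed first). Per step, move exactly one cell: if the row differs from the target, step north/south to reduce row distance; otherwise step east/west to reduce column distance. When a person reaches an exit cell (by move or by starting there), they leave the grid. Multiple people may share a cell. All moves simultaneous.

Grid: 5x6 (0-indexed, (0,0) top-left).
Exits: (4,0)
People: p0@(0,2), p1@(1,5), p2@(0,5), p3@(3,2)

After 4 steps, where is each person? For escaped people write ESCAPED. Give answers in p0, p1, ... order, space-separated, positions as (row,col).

Step 1: p0:(0,2)->(1,2) | p1:(1,5)->(2,5) | p2:(0,5)->(1,5) | p3:(3,2)->(4,2)
Step 2: p0:(1,2)->(2,2) | p1:(2,5)->(3,5) | p2:(1,5)->(2,5) | p3:(4,2)->(4,1)
Step 3: p0:(2,2)->(3,2) | p1:(3,5)->(4,5) | p2:(2,5)->(3,5) | p3:(4,1)->(4,0)->EXIT
Step 4: p0:(3,2)->(4,2) | p1:(4,5)->(4,4) | p2:(3,5)->(4,5) | p3:escaped

(4,2) (4,4) (4,5) ESCAPED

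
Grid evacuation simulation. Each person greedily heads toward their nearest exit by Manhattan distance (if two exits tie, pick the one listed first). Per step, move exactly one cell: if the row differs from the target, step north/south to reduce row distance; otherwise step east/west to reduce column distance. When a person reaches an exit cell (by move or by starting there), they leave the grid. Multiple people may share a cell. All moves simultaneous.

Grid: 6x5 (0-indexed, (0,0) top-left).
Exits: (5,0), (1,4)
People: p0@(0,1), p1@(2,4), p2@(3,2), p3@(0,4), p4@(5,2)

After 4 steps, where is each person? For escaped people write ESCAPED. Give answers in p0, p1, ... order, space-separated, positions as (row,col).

Step 1: p0:(0,1)->(1,1) | p1:(2,4)->(1,4)->EXIT | p2:(3,2)->(4,2) | p3:(0,4)->(1,4)->EXIT | p4:(5,2)->(5,1)
Step 2: p0:(1,1)->(1,2) | p1:escaped | p2:(4,2)->(5,2) | p3:escaped | p4:(5,1)->(5,0)->EXIT
Step 3: p0:(1,2)->(1,3) | p1:escaped | p2:(5,2)->(5,1) | p3:escaped | p4:escaped
Step 4: p0:(1,3)->(1,4)->EXIT | p1:escaped | p2:(5,1)->(5,0)->EXIT | p3:escaped | p4:escaped

ESCAPED ESCAPED ESCAPED ESCAPED ESCAPED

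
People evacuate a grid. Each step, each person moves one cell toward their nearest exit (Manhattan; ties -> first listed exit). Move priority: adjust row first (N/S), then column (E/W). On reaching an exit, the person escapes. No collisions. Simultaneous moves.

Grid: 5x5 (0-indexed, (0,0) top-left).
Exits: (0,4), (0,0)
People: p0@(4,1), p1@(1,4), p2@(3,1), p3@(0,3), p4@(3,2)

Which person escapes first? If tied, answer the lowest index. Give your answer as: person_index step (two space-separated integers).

Step 1: p0:(4,1)->(3,1) | p1:(1,4)->(0,4)->EXIT | p2:(3,1)->(2,1) | p3:(0,3)->(0,4)->EXIT | p4:(3,2)->(2,2)
Step 2: p0:(3,1)->(2,1) | p1:escaped | p2:(2,1)->(1,1) | p3:escaped | p4:(2,2)->(1,2)
Step 3: p0:(2,1)->(1,1) | p1:escaped | p2:(1,1)->(0,1) | p3:escaped | p4:(1,2)->(0,2)
Step 4: p0:(1,1)->(0,1) | p1:escaped | p2:(0,1)->(0,0)->EXIT | p3:escaped | p4:(0,2)->(0,3)
Step 5: p0:(0,1)->(0,0)->EXIT | p1:escaped | p2:escaped | p3:escaped | p4:(0,3)->(0,4)->EXIT
Exit steps: [5, 1, 4, 1, 5]
First to escape: p1 at step 1

Answer: 1 1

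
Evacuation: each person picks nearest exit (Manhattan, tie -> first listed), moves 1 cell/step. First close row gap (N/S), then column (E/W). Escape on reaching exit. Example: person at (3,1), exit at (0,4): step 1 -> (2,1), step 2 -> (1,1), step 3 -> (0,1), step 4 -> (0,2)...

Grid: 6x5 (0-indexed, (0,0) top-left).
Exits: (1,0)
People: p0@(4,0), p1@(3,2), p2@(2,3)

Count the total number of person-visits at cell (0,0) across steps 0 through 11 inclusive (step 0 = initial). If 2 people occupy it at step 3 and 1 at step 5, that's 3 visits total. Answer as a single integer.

Step 0: p0@(4,0) p1@(3,2) p2@(2,3) -> at (0,0): 0 [-], cum=0
Step 1: p0@(3,0) p1@(2,2) p2@(1,3) -> at (0,0): 0 [-], cum=0
Step 2: p0@(2,0) p1@(1,2) p2@(1,2) -> at (0,0): 0 [-], cum=0
Step 3: p0@ESC p1@(1,1) p2@(1,1) -> at (0,0): 0 [-], cum=0
Step 4: p0@ESC p1@ESC p2@ESC -> at (0,0): 0 [-], cum=0
Total visits = 0

Answer: 0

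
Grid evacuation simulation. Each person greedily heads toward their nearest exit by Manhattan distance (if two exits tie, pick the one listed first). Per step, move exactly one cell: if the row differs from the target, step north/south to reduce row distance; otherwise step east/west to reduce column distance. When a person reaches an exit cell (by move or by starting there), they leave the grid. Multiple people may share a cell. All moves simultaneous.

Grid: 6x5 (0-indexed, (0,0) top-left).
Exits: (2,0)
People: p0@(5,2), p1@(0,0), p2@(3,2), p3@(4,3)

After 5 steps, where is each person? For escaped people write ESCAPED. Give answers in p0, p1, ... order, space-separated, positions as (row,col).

Step 1: p0:(5,2)->(4,2) | p1:(0,0)->(1,0) | p2:(3,2)->(2,2) | p3:(4,3)->(3,3)
Step 2: p0:(4,2)->(3,2) | p1:(1,0)->(2,0)->EXIT | p2:(2,2)->(2,1) | p3:(3,3)->(2,3)
Step 3: p0:(3,2)->(2,2) | p1:escaped | p2:(2,1)->(2,0)->EXIT | p3:(2,3)->(2,2)
Step 4: p0:(2,2)->(2,1) | p1:escaped | p2:escaped | p3:(2,2)->(2,1)
Step 5: p0:(2,1)->(2,0)->EXIT | p1:escaped | p2:escaped | p3:(2,1)->(2,0)->EXIT

ESCAPED ESCAPED ESCAPED ESCAPED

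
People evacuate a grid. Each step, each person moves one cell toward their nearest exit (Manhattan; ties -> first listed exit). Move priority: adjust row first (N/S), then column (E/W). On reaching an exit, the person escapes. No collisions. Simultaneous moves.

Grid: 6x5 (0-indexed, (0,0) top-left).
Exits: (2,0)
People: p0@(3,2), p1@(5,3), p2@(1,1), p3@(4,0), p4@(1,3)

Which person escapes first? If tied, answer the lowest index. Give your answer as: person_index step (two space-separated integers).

Step 1: p0:(3,2)->(2,2) | p1:(5,3)->(4,3) | p2:(1,1)->(2,1) | p3:(4,0)->(3,0) | p4:(1,3)->(2,3)
Step 2: p0:(2,2)->(2,1) | p1:(4,3)->(3,3) | p2:(2,1)->(2,0)->EXIT | p3:(3,0)->(2,0)->EXIT | p4:(2,3)->(2,2)
Step 3: p0:(2,1)->(2,0)->EXIT | p1:(3,3)->(2,3) | p2:escaped | p3:escaped | p4:(2,2)->(2,1)
Step 4: p0:escaped | p1:(2,3)->(2,2) | p2:escaped | p3:escaped | p4:(2,1)->(2,0)->EXIT
Step 5: p0:escaped | p1:(2,2)->(2,1) | p2:escaped | p3:escaped | p4:escaped
Step 6: p0:escaped | p1:(2,1)->(2,0)->EXIT | p2:escaped | p3:escaped | p4:escaped
Exit steps: [3, 6, 2, 2, 4]
First to escape: p2 at step 2

Answer: 2 2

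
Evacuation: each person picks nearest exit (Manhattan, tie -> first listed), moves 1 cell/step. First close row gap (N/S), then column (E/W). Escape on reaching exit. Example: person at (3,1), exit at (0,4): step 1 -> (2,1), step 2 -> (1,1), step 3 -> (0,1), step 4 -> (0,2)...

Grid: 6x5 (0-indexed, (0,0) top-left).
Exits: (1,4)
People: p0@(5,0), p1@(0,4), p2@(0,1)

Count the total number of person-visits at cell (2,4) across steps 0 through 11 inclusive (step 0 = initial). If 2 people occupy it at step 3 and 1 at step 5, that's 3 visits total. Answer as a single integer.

Answer: 0

Derivation:
Step 0: p0@(5,0) p1@(0,4) p2@(0,1) -> at (2,4): 0 [-], cum=0
Step 1: p0@(4,0) p1@ESC p2@(1,1) -> at (2,4): 0 [-], cum=0
Step 2: p0@(3,0) p1@ESC p2@(1,2) -> at (2,4): 0 [-], cum=0
Step 3: p0@(2,0) p1@ESC p2@(1,3) -> at (2,4): 0 [-], cum=0
Step 4: p0@(1,0) p1@ESC p2@ESC -> at (2,4): 0 [-], cum=0
Step 5: p0@(1,1) p1@ESC p2@ESC -> at (2,4): 0 [-], cum=0
Step 6: p0@(1,2) p1@ESC p2@ESC -> at (2,4): 0 [-], cum=0
Step 7: p0@(1,3) p1@ESC p2@ESC -> at (2,4): 0 [-], cum=0
Step 8: p0@ESC p1@ESC p2@ESC -> at (2,4): 0 [-], cum=0
Total visits = 0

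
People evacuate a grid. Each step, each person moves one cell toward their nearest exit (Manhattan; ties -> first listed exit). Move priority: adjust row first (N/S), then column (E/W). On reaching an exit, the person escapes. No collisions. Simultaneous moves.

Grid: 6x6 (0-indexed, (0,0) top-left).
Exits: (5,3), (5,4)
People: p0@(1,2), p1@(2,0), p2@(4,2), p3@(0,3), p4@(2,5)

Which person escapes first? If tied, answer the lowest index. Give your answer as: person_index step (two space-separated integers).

Answer: 2 2

Derivation:
Step 1: p0:(1,2)->(2,2) | p1:(2,0)->(3,0) | p2:(4,2)->(5,2) | p3:(0,3)->(1,3) | p4:(2,5)->(3,5)
Step 2: p0:(2,2)->(3,2) | p1:(3,0)->(4,0) | p2:(5,2)->(5,3)->EXIT | p3:(1,3)->(2,3) | p4:(3,5)->(4,5)
Step 3: p0:(3,2)->(4,2) | p1:(4,0)->(5,0) | p2:escaped | p3:(2,3)->(3,3) | p4:(4,5)->(5,5)
Step 4: p0:(4,2)->(5,2) | p1:(5,0)->(5,1) | p2:escaped | p3:(3,3)->(4,3) | p4:(5,5)->(5,4)->EXIT
Step 5: p0:(5,2)->(5,3)->EXIT | p1:(5,1)->(5,2) | p2:escaped | p3:(4,3)->(5,3)->EXIT | p4:escaped
Step 6: p0:escaped | p1:(5,2)->(5,3)->EXIT | p2:escaped | p3:escaped | p4:escaped
Exit steps: [5, 6, 2, 5, 4]
First to escape: p2 at step 2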